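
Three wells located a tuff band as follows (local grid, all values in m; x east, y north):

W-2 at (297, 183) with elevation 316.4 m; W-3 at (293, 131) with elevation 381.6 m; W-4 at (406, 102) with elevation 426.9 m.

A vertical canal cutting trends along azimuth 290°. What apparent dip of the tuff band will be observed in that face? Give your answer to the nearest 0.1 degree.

Let the plane be z = a·x + b·y + c.
W-3−W-2: −4a − 52b = 65.2;  W-4−W-2: 109a − 81b = 110.5.
Solving gives a = 0.07757, b = −1.25981.
Unit vector along 290° is (sin 290°, cos 290°) = (-0.9397, 0.3420).
Slope in that direction = a·(-0.9397) + b·(0.3420) = −0.50377.
Apparent dip = arctan|0.50377| = 26.7° (true dip is 51.6°, so apparent ≤ true as expected).

26.7°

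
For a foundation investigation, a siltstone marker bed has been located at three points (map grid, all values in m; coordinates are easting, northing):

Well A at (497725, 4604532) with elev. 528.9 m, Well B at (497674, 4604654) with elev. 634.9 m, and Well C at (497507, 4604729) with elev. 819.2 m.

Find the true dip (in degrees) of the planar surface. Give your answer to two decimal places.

Let the plane be z = a·easting + b·northing + c.
Well B−Well A: −51a + 122b = 106;  Well C−Well A: −218a + 197b = 290.3.
Solving gives a = −0.87828, b = 0.50170.
Gradient magnitude |∇z| = √(a² + b²) = √(0.77137 + 0.25171) = 1.01147.
True dip = arctan(1.01147) = 45.33°, dipping toward ESE (azimuth ≈ 120°).

45.33°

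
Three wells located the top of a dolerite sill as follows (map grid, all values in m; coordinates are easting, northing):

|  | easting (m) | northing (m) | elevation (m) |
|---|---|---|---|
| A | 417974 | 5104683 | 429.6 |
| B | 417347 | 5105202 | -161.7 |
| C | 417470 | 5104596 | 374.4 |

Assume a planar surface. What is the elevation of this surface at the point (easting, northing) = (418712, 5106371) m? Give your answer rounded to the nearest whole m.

Let the plane be z = a·easting + b·northing + c.
B−A: −627a + 519b = −591.3;  C−A: −504a − 87b = −55.2.
Solving gives a = 0.25335516, b = −0.83322989.
Then c = 429.6 − a·417974 − b·5104683 = 4147908.20.
At (418712, 5106371): z = 106082.8 − 4254781.0 + 4147908.20 = -789.9 m.

-790 m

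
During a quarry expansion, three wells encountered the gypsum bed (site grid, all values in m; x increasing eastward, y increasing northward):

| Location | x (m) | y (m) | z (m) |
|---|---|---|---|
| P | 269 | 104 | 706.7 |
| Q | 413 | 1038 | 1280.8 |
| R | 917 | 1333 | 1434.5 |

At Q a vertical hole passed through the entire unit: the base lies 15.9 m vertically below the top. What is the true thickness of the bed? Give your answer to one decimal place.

Let the plane be z = a·x + b·y + c.
Q−P: 144a + 934b = 574.1;  R−P: 648a + 1229b = 727.8.
Solving gives a = −0.06025, b = 0.62396.
|∇z| = √(a²+b²) = 0.62686, so dip δ = arctan(0.62686) = 32.08°.
True thickness = vertical thickness × cos δ = 15.9 × cos 32.08° = 13.5 m.

13.5 m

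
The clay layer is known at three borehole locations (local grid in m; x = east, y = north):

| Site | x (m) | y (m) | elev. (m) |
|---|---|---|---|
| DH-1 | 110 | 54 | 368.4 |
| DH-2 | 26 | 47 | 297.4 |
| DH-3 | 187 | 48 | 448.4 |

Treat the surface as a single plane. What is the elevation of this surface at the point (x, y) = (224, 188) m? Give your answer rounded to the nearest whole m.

Two edge vectors: DH-1→DH-2 = (-84, -7, -71), DH-1→DH-3 = (77, -6, 80).
Normal n = (DH-1→DH-2) × (DH-1→DH-3) = (-986, 1253, 1043).
So ∂z/∂x = −n_x/n_z = 0.94535 and ∂z/∂y = −n_y/n_z = −1.20134.
Intercept c from DH-1: 368.4 − 103.99 + 64.87 = 329.28.
At (224, 188): z = 211.8 − 225.9 + 329.28 = 315.2 m.

315 m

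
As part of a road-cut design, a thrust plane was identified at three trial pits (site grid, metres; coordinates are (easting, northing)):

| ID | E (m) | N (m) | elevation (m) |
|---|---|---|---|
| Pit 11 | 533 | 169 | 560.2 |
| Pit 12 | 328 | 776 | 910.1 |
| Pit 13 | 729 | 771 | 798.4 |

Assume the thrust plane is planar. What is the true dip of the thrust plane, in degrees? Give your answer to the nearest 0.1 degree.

29.1°

Two edge vectors: Pit 11→Pit 12 = (-205, 607, 349.9), Pit 11→Pit 13 = (196, 602, 238.2).
Normal n = (Pit 11→Pit 12) × (Pit 11→Pit 13) = (-66052.4, 117411.4, -242382).
So ∂z/∂E = −n_x/n_z = −0.27251 and ∂z/∂N = −n_y/n_z = 0.48441.
Gradient magnitude |∇z| = √(a² + b²) = √(0.07426 + 0.23465) = 0.55580.
True dip = arctan(0.55580) = 29.1°, dipping toward SSE (azimuth ≈ 151°).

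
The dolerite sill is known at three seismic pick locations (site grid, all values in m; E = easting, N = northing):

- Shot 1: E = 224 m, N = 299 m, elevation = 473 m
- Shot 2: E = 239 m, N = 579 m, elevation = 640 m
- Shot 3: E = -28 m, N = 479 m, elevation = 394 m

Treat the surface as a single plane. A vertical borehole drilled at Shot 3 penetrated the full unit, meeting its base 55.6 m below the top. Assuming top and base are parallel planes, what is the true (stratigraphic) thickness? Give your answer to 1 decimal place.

Let the plane be z = a·E + b·N + c.
Shot 2−Shot 1: 15a + 280b = 167;  Shot 3−Shot 1: −252a + 180b = −79.
Solving gives a = 0.71226, b = 0.55827.
|∇z| = √(a²+b²) = 0.90497, so dip δ = arctan(0.90497) = 42.14°.
True thickness = vertical thickness × cos δ = 55.6 × cos 42.14° = 41.2 m.

41.2 m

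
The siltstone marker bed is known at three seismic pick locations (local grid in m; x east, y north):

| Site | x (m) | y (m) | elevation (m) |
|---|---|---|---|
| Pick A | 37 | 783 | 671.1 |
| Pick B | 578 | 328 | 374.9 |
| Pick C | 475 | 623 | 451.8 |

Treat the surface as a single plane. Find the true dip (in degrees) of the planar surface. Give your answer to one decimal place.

Two edge vectors: Pick A→Pick B = (541, -455, -296.2), Pick A→Pick C = (438, -160, -219.3).
Normal n = (Pick A→Pick B) × (Pick A→Pick C) = (52389.5, -11094.3, 112730).
So ∂z/∂x = −n_x/n_z = −0.46473 and ∂z/∂y = −n_y/n_z = 0.09841.
Gradient magnitude |∇z| = √(a² + b²) = √(0.21598 + 0.00969) = 0.47504.
True dip = arctan(0.47504) = 25.4°, dipping toward ESE (azimuth ≈ 102°).

25.4°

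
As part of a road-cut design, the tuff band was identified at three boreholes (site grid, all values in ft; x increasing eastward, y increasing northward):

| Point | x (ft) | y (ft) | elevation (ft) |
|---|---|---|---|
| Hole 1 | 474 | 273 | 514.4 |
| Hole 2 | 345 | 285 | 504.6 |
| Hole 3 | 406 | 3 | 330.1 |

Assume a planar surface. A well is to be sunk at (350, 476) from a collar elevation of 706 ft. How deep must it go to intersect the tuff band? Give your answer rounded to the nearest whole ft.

77 ft

Two edge vectors: Hole 1→Hole 2 = (-129, 12, -9.8), Hole 1→Hole 3 = (-68, -270, -184.3).
Normal n = (Hole 1→Hole 2) × (Hole 1→Hole 3) = (-4857.6, -23108.3, 35646).
So ∂z/∂x = −n_x/n_z = 0.13627 and ∂z/∂y = −n_y/n_z = 0.64827.
Intercept c from Hole 1: 514.4 − 64.59 − 176.98 = 272.83.
At (350, 476): z_contact = 47.7 + 308.6 + 272.83 = 629.1 ft.
Depth below ground = 706 − 629.1 = 77 ft.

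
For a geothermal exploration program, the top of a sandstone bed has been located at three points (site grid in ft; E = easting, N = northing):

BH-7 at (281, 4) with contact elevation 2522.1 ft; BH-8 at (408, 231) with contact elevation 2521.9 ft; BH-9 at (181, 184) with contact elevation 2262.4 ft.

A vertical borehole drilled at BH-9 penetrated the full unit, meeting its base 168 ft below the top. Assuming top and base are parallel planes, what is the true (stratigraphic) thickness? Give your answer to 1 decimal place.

94.0 ft

Let the plane be z = a·E + b·N + c.
BH-8−BH-7: 127a + 227b = −0.2;  BH-9−BH-7: −100a + 180b = −259.7.
Solving gives a = 1.29315, b = −0.72436.
|∇z| = √(a²+b²) = 1.48221, so dip δ = arctan(1.48221) = 55.99°.
True thickness = vertical thickness × cos δ = 168 × cos 55.99° = 94.0 ft.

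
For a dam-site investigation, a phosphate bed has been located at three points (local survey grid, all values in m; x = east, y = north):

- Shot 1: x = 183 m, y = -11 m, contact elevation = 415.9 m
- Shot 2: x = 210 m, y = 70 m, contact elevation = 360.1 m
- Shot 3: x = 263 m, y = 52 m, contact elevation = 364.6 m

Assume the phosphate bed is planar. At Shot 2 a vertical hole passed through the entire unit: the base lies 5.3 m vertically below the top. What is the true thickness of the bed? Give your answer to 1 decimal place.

4.4 m

Two edge vectors: Shot 1→Shot 2 = (27, 81, -55.8), Shot 1→Shot 3 = (80, 63, -51.3).
Normal n = (Shot 1→Shot 2) × (Shot 1→Shot 3) = (-639.9, -3078.9, -4779).
So ∂z/∂x = −n_x/n_z = −0.13390 and ∂z/∂y = −n_y/n_z = −0.64426.
|∇z| = √(a²+b²) = 0.65802, so dip δ = arctan(0.65802) = 33.35°.
True thickness = vertical thickness × cos δ = 5.3 × cos 33.35° = 4.4 m.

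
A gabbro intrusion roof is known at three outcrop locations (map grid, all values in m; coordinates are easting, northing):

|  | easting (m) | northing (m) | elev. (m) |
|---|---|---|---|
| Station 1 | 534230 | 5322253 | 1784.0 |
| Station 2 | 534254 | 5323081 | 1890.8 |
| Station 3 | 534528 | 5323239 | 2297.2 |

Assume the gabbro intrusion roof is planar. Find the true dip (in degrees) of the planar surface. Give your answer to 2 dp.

55.14°

Two edge vectors: Station 1→Station 2 = (24, 828, 106.8), Station 1→Station 3 = (298, 986, 513.2).
Normal n = (Station 1→Station 2) × (Station 1→Station 3) = (319624.8, 19509.6, -223080).
So ∂z/∂easting = −n_x/n_z = 1.43278 and ∂z/∂northing = −n_y/n_z = 0.08746.
Gradient magnitude |∇z| = √(a² + b²) = √(2.05286 + 0.00765) = 1.43545.
True dip = arctan(1.43545) = 55.14°, dipping toward W (azimuth ≈ 267°).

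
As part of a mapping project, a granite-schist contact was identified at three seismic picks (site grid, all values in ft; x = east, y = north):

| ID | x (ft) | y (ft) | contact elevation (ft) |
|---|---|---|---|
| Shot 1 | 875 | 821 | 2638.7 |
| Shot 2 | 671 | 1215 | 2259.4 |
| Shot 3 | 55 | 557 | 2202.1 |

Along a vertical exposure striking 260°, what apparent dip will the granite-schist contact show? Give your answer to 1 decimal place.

Let the plane be z = a·x + b·y + c.
Shot 2−Shot 1: −204a + 394b = −379.3;  Shot 3−Shot 1: −820a − 264b = −436.6.
Solving gives a = 0.72202, b = −0.58885.
Unit vector along 260° is (sin 260°, cos 260°) = (-0.9848, -0.1736).
Slope in that direction = a·(-0.9848) + b·(-0.1736) = −0.60880.
Apparent dip = arctan|0.60880| = 31.3° (true dip is 43.0°, so apparent ≤ true as expected).

31.3°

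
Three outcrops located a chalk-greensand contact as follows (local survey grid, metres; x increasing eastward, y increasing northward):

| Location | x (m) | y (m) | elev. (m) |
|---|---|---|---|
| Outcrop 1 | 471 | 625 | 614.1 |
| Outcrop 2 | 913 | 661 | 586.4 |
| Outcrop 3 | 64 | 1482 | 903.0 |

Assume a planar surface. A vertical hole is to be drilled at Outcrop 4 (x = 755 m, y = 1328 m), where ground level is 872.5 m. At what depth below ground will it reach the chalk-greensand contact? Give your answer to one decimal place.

75.0 m

Let the plane be z = a·x + b·y + c.
Outcrop 2−Outcrop 1: 442a + 36b = −27.7;  Outcrop 3−Outcrop 1: −407a + 857b = 288.9.
Solving gives a = −0.086770, b = 0.295898.
Then c = 614.1 − a·471 − b·625 = 470.03.
At (755, 1328): z_contact = −65.51 + 392.95 + 470.03 = 797.47 m.
Depth below ground = 872.5 − 797.47 = 75.0 m.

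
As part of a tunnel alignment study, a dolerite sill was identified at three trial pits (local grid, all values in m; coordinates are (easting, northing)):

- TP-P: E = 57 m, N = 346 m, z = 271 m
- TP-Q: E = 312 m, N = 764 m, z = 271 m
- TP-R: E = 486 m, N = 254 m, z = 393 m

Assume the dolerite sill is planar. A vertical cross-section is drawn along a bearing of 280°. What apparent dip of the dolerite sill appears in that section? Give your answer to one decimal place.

15.3°

Let the plane be z = a·E + b·N + c.
TP-Q−TP-P: 255a + 418b = 0;  TP-R−TP-P: 429a − 92b = 122.
Solving gives a = 0.25148, b = −0.15342.
Unit vector along 280° is (sin 280°, cos 280°) = (-0.9848, 0.1736).
Slope in that direction = a·(-0.9848) + b·(0.1736) = −0.27430.
Apparent dip = arctan|0.27430| = 15.3° (true dip is 16.4°, so apparent ≤ true as expected).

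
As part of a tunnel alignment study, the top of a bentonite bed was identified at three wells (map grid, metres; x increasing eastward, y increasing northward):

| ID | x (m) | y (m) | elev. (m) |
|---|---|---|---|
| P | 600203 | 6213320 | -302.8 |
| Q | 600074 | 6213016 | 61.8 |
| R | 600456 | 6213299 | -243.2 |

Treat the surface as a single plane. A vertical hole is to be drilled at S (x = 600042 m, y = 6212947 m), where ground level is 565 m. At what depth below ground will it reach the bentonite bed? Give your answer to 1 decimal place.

Let the plane be z = a·x + b·y + c.
Q−P: −129a − 304b = 364.6;  R−P: 253a − 21b = 59.6.
Solving gives a = 0.131394984, b = −1.255098529.
Then c = -302.8 − a·600203 − b·6213320 = 7719162.33.
At (600042, 6212947): z_contact = 78842.51 − 7797860.64 + 7719162.33 = 144.20 m.
Depth below ground = 565 − 144.20 = 420.8 m.

420.8 m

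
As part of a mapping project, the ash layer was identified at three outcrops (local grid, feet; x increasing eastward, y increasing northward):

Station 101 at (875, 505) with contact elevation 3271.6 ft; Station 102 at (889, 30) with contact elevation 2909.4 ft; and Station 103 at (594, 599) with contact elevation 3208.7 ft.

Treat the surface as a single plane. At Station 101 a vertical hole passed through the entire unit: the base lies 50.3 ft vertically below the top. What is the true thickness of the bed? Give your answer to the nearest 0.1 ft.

37.1 ft

Let the plane be z = a·x + b·y + c.
Station 102−Station 101: 14a − 475b = −362.2;  Station 103−Station 101: −281a + 94b = −62.9.
Solving gives a = 0.48369, b = 0.77678.
|∇z| = √(a²+b²) = 0.91507, so dip δ = arctan(0.91507) = 42.46°.
True thickness = vertical thickness × cos δ = 50.3 × cos 42.46° = 37.1 ft.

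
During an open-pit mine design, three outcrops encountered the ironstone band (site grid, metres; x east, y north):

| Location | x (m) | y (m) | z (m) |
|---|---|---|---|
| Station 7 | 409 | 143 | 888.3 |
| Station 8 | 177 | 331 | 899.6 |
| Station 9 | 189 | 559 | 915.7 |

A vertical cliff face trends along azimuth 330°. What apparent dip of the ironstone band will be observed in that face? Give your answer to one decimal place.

3.2°

Let the plane be z = a·x + b·y + c.
Station 8−Station 7: −232a + 188b = 11.3;  Station 9−Station 7: −220a + 416b = 27.4.
Solving gives a = 0.00817, b = 0.07018.
Unit vector along 330° is (sin 330°, cos 330°) = (-0.5000, 0.8660).
Slope in that direction = a·(-0.5000) + b·(0.8660) = 0.05670.
Apparent dip = arctan|0.05670| = 3.2° (true dip is 4.0°, so apparent ≤ true as expected).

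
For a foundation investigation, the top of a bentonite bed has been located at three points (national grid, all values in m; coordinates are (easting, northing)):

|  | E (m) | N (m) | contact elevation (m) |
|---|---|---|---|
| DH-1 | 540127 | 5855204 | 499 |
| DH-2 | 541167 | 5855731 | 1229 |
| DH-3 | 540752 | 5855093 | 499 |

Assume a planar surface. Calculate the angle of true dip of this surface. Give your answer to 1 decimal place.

46.2°

Two edge vectors: DH-1→DH-2 = (1040, 527, 730), DH-1→DH-3 = (625, -111, 0).
Normal n = (DH-1→DH-2) × (DH-1→DH-3) = (81030, 456250, -444815).
So ∂z/∂E = −n_x/n_z = 0.18217 and ∂z/∂N = −n_y/n_z = 1.02571.
Gradient magnitude |∇z| = √(a² + b²) = √(0.03318 + 1.05208) = 1.04176.
True dip = arctan(1.04176) = 46.2°, dipping toward S (azimuth ≈ 190°).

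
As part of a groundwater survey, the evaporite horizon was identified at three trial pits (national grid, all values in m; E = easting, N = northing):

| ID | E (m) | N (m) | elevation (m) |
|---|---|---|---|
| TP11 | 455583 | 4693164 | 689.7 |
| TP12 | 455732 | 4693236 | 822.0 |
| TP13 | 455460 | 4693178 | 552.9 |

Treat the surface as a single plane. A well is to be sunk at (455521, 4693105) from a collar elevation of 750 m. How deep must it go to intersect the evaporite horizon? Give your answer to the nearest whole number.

Two edge vectors: TP11→TP12 = (149, 72, 132.3), TP11→TP13 = (-123, 14, -136.8).
Normal n = (TP11→TP12) × (TP11→TP13) = (-11701.8, 4110.3, 10942).
So ∂z/∂E = −n_x/n_z = 1.06943886 and ∂z/∂N = −n_y/n_z = −0.37564431.
Intercept c from TP11: 689.7 − 487218.16 + 1762960.34 = 1276431.87.
At (455521, 4693105): z_contact = 487151.9 − 1762938.2 + 1276431.87 = 645.6 m.
Depth below ground = 750 − 645.6 = 104 m.

104 m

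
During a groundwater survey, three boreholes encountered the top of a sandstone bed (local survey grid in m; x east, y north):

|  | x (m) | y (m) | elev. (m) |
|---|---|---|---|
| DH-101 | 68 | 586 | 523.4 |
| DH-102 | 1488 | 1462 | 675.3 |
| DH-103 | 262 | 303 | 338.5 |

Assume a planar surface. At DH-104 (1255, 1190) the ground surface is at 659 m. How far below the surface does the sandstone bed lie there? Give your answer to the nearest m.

Two edge vectors: DH-101→DH-102 = (1420, 876, 151.9), DH-101→DH-103 = (194, -283, -184.9).
Normal n = (DH-101→DH-102) × (DH-101→DH-103) = (-118984.7, 292026.6, -571804).
So ∂z/∂x = −n_x/n_z = −0.20809 and ∂z/∂y = −n_y/n_z = 0.51071.
Intercept c from DH-101: 523.4 + 14.15 − 299.28 = 238.27.
At (1255, 1190): z_contact = −261.1 + 607.7 + 238.27 = 584.9 m.
Depth below ground = 659 − 584.9 = 74 m.

74 m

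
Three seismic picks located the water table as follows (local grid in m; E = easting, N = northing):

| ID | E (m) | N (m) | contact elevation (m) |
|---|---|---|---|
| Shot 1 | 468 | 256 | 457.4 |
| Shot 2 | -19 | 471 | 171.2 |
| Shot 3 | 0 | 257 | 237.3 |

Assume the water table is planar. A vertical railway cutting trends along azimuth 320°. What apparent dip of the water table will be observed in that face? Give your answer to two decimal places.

26.87°

Let the plane be z = a·E + b·N + c.
Shot 2−Shot 1: −487a + 215b = −286.2;  Shot 3−Shot 1: −468a + 1b = −220.1.
Solving gives a = 0.46973, b = −0.26717.
Unit vector along 320° is (sin 320°, cos 320°) = (-0.6428, 0.7660).
Slope in that direction = a·(-0.6428) + b·(0.7660) = −0.50660.
Apparent dip = arctan|0.50660| = 26.87° (true dip is 28.4°, so apparent ≤ true as expected).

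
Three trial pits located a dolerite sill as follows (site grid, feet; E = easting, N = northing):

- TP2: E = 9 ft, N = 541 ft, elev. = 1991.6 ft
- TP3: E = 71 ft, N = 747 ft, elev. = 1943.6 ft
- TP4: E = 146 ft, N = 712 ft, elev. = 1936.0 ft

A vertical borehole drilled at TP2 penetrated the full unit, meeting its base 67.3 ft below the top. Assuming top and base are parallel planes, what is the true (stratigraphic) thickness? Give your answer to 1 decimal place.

Let the plane be z = a·E + b·N + c.
TP3−TP2: 62a + 206b = −48;  TP4−TP2: 137a + 171b = −55.6.
Solving gives a = −0.18420, b = −0.17757.
|∇z| = √(a²+b²) = 0.25585, so dip δ = arctan(0.25585) = 14.35°.
True thickness = vertical thickness × cos δ = 67.3 × cos 14.35° = 65.2 ft.

65.2 ft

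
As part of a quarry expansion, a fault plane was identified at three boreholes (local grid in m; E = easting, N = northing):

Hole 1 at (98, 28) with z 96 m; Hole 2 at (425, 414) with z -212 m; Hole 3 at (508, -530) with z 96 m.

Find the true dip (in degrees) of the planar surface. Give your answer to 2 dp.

32.04°

Two edge vectors: Hole 1→Hole 2 = (327, 386, -308), Hole 1→Hole 3 = (410, -558, 0).
Normal n = (Hole 1→Hole 2) × (Hole 1→Hole 3) = (-171864, -126280, -340726).
So ∂z/∂E = −n_x/n_z = −0.50441 and ∂z/∂N = −n_y/n_z = −0.37062.
Gradient magnitude |∇z| = √(a² + b²) = √(0.25442 + 0.13736) = 0.62593.
True dip = arctan(0.62593) = 32.04°, dipping toward NE (azimuth ≈ 054°).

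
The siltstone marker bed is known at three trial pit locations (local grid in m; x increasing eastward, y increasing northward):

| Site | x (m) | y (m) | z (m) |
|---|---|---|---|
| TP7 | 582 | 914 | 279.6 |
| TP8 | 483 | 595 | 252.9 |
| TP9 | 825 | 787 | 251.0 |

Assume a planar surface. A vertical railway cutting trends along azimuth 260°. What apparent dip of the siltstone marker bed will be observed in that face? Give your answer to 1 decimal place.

Let the plane be z = a·x + b·y + c.
TP8−TP7: −99a − 319b = −26.7;  TP9−TP7: 243a − 127b = −28.6.
Solving gives a = −0.06363, b = 0.10345.
Unit vector along 260° is (sin 260°, cos 260°) = (-0.9848, -0.1736).
Slope in that direction = a·(-0.9848) + b·(-0.1736) = 0.04470.
Apparent dip = arctan|0.04470| = 2.6° (true dip is 6.9°, so apparent ≤ true as expected).

2.6°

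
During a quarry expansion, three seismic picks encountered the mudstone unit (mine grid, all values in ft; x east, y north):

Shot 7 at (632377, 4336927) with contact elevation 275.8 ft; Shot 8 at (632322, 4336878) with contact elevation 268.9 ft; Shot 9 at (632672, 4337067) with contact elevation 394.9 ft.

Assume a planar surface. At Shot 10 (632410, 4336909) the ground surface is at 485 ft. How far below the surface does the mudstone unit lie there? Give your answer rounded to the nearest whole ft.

173 ft

Let the plane be z = a·x + b·y + c.
Shot 8−Shot 7: −55a − 49b = −6.9;  Shot 9−Shot 7: 295a + 140b = 119.1.
Solving gives a = 0.72093264, b = −0.66839378.
Then c = 275.8 − a·632377 − b·4336927 = 2443149.62.
At (632410, 4336909): z_contact = 455925.0 − 2898763.0 + 2443149.62 = 311.6 ft.
Depth below ground = 485 − 311.6 = 173 ft.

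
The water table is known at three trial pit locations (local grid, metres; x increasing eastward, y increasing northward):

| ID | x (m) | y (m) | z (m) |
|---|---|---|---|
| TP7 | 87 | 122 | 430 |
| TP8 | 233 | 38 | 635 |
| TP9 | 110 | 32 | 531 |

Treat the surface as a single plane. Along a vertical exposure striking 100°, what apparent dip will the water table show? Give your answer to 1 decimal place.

45.9°

Two edge vectors: TP7→TP8 = (146, -84, 205), TP7→TP9 = (23, -90, 101).
Normal n = (TP7→TP8) × (TP7→TP9) = (9966, -10031, -11208).
So ∂z/∂x = −n_x/n_z = 0.88919 and ∂z/∂y = −n_y/n_z = −0.89499.
Unit vector along 100° is (sin 100°, cos 100°) = (0.9848, -0.1736).
Slope in that direction = a·(0.9848) + b·(-0.1736) = 1.03109.
Apparent dip = arctan|1.03109| = 45.9° (true dip is 51.6°, so apparent ≤ true as expected).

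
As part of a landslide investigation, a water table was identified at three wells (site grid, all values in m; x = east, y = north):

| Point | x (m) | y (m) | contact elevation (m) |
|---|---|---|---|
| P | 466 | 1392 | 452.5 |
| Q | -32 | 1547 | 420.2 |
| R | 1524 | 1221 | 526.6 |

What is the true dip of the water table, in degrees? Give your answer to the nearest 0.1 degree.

Two edge vectors: P→Q = (-498, 155, -32.3), P→R = (1058, -171, 74.1).
Normal n = (P→Q) × (P→R) = (5962.2, 2728.4, -78832).
So ∂z/∂x = −n_x/n_z = 0.07563 and ∂z/∂y = −n_y/n_z = 0.03461.
Gradient magnitude |∇z| = √(a² + b²) = √(0.00572 + 0.00120) = 0.08317.
True dip = arctan(0.08317) = 4.8°, dipping toward WSW (azimuth ≈ 245°).

4.8°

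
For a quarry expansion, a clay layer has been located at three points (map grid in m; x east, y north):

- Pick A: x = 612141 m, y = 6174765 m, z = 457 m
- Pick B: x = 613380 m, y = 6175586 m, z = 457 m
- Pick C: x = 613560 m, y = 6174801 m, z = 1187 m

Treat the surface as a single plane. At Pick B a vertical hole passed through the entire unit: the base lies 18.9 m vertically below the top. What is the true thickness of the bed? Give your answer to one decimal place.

13.6 m

Let the plane be z = a·x + b·y + c.
Pick B−Pick A: 1239a + 821b = 0;  Pick C−Pick A: 1419a + 36b = 730.
Solving gives a = 0.53493, b = −0.80728.
|∇z| = √(a²+b²) = 0.96842, so dip δ = arctan(0.96842) = 44.08°.
True thickness = vertical thickness × cos δ = 18.9 × cos 44.08° = 13.6 m.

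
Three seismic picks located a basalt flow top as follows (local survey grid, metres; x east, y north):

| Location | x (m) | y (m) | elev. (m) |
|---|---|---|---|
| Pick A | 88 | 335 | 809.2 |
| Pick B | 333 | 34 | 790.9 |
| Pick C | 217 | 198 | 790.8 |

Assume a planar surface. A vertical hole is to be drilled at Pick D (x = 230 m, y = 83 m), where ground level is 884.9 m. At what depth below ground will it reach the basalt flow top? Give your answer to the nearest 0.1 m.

Let the plane be z = a·x + b·y + c.
Pick B−Pick A: 245a − 301b = −18.3;  Pick C−Pick A: 129a − 137b = −18.4.
Solving gives a = −0.57585, b = −0.40792.
Then c = 809.2 − a·88 − b·335 = 996.53.
At (230, 83): z_contact = −132.45 − 33.86 + 996.53 = 830.22 m.
Depth below ground = 884.9 − 830.22 = 54.7 m.

54.7 m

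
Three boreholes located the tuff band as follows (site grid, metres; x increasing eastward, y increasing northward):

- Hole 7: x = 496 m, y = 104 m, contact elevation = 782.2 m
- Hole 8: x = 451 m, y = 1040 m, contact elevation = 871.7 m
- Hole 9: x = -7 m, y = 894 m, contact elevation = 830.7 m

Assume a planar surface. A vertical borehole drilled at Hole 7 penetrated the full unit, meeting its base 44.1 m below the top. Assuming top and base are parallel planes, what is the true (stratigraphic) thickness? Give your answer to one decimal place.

43.8 m

Two edge vectors: Hole 7→Hole 8 = (-45, 936, 89.5), Hole 7→Hole 9 = (-503, 790, 48.5).
Normal n = (Hole 7→Hole 8) × (Hole 7→Hole 9) = (-25309, -42836, 435258).
So ∂z/∂x = −n_x/n_z = 0.05815 and ∂z/∂y = −n_y/n_z = 0.09842.
|∇z| = √(a²+b²) = 0.11431, so dip δ = arctan(0.11431) = 6.52°.
True thickness = vertical thickness × cos δ = 44.1 × cos 6.52° = 43.8 m.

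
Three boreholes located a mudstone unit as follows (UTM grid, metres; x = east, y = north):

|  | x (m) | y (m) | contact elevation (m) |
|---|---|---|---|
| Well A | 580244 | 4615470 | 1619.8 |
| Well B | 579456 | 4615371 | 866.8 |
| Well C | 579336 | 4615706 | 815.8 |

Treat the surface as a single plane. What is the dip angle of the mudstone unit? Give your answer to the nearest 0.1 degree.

Two edge vectors: Well A→Well B = (-788, -99, -753), Well A→Well C = (-908, 236, -804).
Normal n = (Well A→Well B) × (Well A→Well C) = (257304, 50172, -275860).
So ∂z/∂x = −n_x/n_z = 0.93273 and ∂z/∂y = −n_y/n_z = 0.18187.
Gradient magnitude |∇z| = √(a² + b²) = √(0.86999 + 0.03308) = 0.95030.
True dip = arctan(0.95030) = 43.5°, dipping toward W (azimuth ≈ 259°).

43.5°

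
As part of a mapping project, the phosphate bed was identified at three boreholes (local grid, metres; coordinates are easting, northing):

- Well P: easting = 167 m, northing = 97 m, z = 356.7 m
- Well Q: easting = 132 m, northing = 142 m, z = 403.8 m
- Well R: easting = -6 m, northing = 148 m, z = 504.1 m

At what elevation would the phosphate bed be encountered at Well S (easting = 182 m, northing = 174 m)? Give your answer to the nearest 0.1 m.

Two edge vectors: Well P→Well Q = (-35, 45, 47.1), Well P→Well R = (-173, 51, 147.4).
Normal n = (Well P→Well Q) × (Well P→Well R) = (4230.9, -2989.3, 6000).
So ∂z/∂easting = −n_x/n_z = −0.70515 and ∂z/∂northing = −n_y/n_z = 0.49822.
Intercept c from Well P: 356.7 + 117.76 − 48.33 = 426.13.
At (182, 174): z = −128.3 + 86.7 + 426.13 = 384.5 m.

384.5 m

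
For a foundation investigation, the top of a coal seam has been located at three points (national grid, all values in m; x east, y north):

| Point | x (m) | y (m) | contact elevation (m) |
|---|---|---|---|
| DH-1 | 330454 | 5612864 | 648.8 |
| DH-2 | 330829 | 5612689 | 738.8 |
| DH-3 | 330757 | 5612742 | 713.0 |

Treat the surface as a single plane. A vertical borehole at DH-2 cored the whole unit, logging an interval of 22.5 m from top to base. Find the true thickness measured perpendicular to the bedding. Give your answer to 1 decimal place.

Two edge vectors: DH-1→DH-2 = (375, -175, 90), DH-1→DH-3 = (303, -122, 64.2).
Normal n = (DH-1→DH-2) × (DH-1→DH-3) = (-255, 3195, 7275).
So ∂z/∂x = −n_x/n_z = 0.03505 and ∂z/∂y = −n_y/n_z = −0.43918.
|∇z| = √(a²+b²) = 0.44057, so dip δ = arctan(0.44057) = 23.78°.
True thickness = vertical thickness × cos δ = 22.5 × cos 23.78° = 20.6 m.

20.6 m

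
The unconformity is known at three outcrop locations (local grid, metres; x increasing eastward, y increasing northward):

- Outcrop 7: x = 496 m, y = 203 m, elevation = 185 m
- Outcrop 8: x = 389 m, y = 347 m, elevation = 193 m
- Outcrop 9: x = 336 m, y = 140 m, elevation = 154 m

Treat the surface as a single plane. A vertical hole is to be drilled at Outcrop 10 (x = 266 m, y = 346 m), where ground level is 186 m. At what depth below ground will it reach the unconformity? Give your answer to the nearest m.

Two edge vectors: Outcrop 7→Outcrop 8 = (-107, 144, 8), Outcrop 7→Outcrop 9 = (-160, -63, -31).
Normal n = (Outcrop 7→Outcrop 8) × (Outcrop 7→Outcrop 9) = (-3960, -4597, 29781).
So ∂z/∂x = −n_x/n_z = 0.13297 and ∂z/∂y = −n_y/n_z = 0.15436.
Intercept c from Outcrop 7: 185 − 65.95 − 31.34 = 87.71.
At (266, 346): z_contact = 35.4 + 53.4 + 87.71 = 176.5 m.
Depth below ground = 186 − 176.5 = 10 m.

10 m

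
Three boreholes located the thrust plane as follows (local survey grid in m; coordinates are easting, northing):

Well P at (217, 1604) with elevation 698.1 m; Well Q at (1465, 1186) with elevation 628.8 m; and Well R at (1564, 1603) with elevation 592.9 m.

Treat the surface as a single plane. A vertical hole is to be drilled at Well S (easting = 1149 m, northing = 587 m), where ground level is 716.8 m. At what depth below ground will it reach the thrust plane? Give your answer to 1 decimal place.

Let the plane be z = a·easting + b·northing + c.
Well Q−Well P: 1248a − 418b = −69.3;  Well R−Well P: 1347a − 1b = −105.2.
Solving gives a = −0.078150, b = −0.067538.
Then c = 698.1 − a·217 − b·1604 = 823.39.
At (1149, 587): z_contact = −89.79 − 39.64 + 823.39 = 693.95 m.
Depth below ground = 716.8 − 693.95 = 22.8 m.

22.8 m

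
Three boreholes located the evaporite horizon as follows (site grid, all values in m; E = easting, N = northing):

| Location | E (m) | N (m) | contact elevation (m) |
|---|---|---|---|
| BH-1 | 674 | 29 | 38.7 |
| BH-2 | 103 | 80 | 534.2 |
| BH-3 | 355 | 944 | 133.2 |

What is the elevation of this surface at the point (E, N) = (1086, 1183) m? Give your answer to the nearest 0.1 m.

Two edge vectors: BH-1→BH-2 = (-571, 51, 495.5), BH-1→BH-3 = (-319, 915, 94.5).
Normal n = (BH-1→BH-2) × (BH-1→BH-3) = (-448563, -104105, -506196).
So ∂z/∂E = −n_x/n_z = −0.886145 and ∂z/∂N = −n_y/n_z = −0.205661.
Intercept c from BH-1: 38.7 + 597.26 + 5.96 = 641.93.
At (1086, 1183): z = −962.4 − 243.3 + 641.93 = -563.7 m.

-563.7 m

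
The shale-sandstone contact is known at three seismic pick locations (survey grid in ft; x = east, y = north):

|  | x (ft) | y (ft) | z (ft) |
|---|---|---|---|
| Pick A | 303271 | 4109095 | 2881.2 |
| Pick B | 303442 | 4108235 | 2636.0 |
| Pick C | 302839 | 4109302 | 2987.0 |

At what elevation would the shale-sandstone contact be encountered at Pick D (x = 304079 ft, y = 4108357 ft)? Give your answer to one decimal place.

2591.6 ft

Let the plane be z = a·x + b·y + c.
Pick B−Pick A: 171a − 860b = −245.2;  Pick C−Pick A: −432a + 207b = 105.8.
Solving gives a = −0.119693089, b = 0.261316839.
Then c = 2881.2 − a·303271 − b·4109095 = −1034595.08.
At (304079, 4108357): z = −36396.2 + 1073582.9 − 1034595.08 = 2591.6 ft.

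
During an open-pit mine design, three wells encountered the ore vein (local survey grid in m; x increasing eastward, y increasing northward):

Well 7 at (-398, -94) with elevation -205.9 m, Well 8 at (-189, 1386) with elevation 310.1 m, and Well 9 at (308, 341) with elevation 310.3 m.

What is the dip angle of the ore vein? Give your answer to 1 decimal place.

32.1°

Let the plane be z = a·x + b·y + c.
Well 8−Well 7: 209a + 1480b = 516;  Well 9−Well 7: 706a + 435b = 516.2.
Solving gives a = 0.56555, b = 0.26878.
Gradient magnitude |∇z| = √(a² + b²) = √(0.31985 + 0.07224) = 0.62617.
True dip = arctan(0.62617) = 32.1°, dipping toward WSW (azimuth ≈ 245°).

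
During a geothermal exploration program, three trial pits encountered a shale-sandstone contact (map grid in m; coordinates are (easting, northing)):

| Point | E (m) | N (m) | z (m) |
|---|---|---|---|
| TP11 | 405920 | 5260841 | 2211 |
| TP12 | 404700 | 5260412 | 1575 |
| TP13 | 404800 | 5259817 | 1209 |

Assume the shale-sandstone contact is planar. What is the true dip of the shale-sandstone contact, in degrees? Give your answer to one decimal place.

Let the plane be z = a·E + b·N + c.
TP12−TP11: −1220a − 429b = −636;  TP13−TP11: −1120a − 1024b = −1002.
Solving gives a = 0.28799, b = 0.66353.
Gradient magnitude |∇z| = √(a² + b²) = √(0.08294 + 0.44027) = 0.72333.
True dip = arctan(0.72333) = 35.9°, dipping toward SSW (azimuth ≈ 203°).

35.9°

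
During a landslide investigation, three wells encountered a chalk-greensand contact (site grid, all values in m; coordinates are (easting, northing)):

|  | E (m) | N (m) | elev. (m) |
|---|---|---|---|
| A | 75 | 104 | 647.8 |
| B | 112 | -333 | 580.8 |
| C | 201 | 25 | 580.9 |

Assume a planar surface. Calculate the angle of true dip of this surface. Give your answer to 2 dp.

Two edge vectors: A→B = (37, -437, -67), A→C = (126, -79, -66.9).
Normal n = (A→B) × (A→C) = (23942.3, -5966.7, 52139).
So ∂z/∂E = −n_x/n_z = −0.45920 and ∂z/∂N = −n_y/n_z = 0.11444.
Gradient magnitude |∇z| = √(a² + b²) = √(0.21087 + 0.01310) = 0.47325.
True dip = arctan(0.47325) = 25.33°, dipping toward ESE (azimuth ≈ 104°).

25.33°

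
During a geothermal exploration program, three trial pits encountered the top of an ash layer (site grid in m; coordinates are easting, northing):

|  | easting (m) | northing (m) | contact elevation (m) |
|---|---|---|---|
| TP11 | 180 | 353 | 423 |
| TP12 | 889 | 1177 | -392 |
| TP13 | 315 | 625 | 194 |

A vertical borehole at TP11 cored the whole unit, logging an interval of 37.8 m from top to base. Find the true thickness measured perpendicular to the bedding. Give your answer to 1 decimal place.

30.1 m

Let the plane be z = a·easting + b·northing + c.
TP12−TP11: 709a + 824b = −815;  TP13−TP11: 135a + 272b = −229.
Solving gives a = −0.40418, b = −0.64131.
|∇z| = √(a²+b²) = 0.75805, so dip δ = arctan(0.75805) = 37.16°.
True thickness = vertical thickness × cos δ = 37.8 × cos 37.16° = 30.1 m.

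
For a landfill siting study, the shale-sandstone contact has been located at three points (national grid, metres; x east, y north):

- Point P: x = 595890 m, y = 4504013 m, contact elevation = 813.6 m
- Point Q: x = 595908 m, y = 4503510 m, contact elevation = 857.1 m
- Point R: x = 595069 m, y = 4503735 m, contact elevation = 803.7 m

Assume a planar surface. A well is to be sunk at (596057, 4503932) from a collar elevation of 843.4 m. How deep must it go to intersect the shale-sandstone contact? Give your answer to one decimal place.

16.1 m

Let the plane be z = a·x + b·y + c.
Point Q−Point P: 18a − 503b = 43.5;  Point R−Point P: −821a − 278b = −9.9.
Solving gives a = 0.040847005, b = −0.085019391.
Then c = 813.6 − a·595890 − b·4504013 = 359401.72.
At (596057, 4503932): z_contact = 24347.14 − 382921.56 + 359401.72 = 827.31 m.
Depth below ground = 843.4 − 827.31 = 16.1 m.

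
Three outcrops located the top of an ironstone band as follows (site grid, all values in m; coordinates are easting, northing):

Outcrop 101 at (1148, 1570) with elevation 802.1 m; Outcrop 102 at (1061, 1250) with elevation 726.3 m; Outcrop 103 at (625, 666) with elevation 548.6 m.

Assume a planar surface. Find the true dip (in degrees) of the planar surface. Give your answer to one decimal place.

13.7°

Two edge vectors: Outcrop 101→Outcrop 102 = (-87, -320, -75.8), Outcrop 101→Outcrop 103 = (-523, -904, -253.5).
Normal n = (Outcrop 101→Outcrop 102) × (Outcrop 101→Outcrop 103) = (12596.8, 17588.9, -88712).
So ∂z/∂easting = −n_x/n_z = 0.14200 and ∂z/∂northing = −n_y/n_z = 0.19827.
Gradient magnitude |∇z| = √(a² + b²) = √(0.02016 + 0.03931) = 0.24387.
True dip = arctan(0.24387) = 13.7°, dipping toward SW (azimuth ≈ 216°).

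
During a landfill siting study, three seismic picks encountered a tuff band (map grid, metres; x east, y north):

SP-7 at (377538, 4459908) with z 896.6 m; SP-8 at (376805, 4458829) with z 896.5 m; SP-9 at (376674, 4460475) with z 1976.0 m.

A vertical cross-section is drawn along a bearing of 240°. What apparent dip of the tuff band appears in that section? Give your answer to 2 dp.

24.45°

Let the plane be z = a·x + b·y + c.
SP-8−SP-7: −733a − 1079b = −0.1;  SP-9−SP-7: −864a + 567b = 1079.4.
Solving gives a = −0.86404, b = 0.58707.
Unit vector along 240° is (sin 240°, cos 240°) = (-0.8660, -0.5000).
Slope in that direction = a·(-0.8660) + b·(-0.5000) = 0.45475.
Apparent dip = arctan|0.45475| = 24.45° (true dip is 46.3°, so apparent ≤ true as expected).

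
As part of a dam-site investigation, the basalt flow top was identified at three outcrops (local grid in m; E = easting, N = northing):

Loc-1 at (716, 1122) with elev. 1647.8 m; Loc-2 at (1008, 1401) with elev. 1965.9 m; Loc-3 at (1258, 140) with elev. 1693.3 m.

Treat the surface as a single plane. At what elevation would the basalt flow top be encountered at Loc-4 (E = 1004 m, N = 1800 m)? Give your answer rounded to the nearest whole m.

Two edge vectors: Loc-1→Loc-2 = (292, 279, 318.1), Loc-1→Loc-3 = (542, -982, 45.5).
Normal n = (Loc-1→Loc-2) × (Loc-1→Loc-3) = (325068.7, 159124.2, -437962).
So ∂z/∂E = −n_x/n_z = 0.74223 and ∂z/∂N = −n_y/n_z = 0.36333.
Intercept c from Loc-1: 1647.8 − 531.44 − 407.65 = 708.71.
At (1004, 1800): z = 745.2 + 654.0 + 708.71 = 2107.9 m.

2108 m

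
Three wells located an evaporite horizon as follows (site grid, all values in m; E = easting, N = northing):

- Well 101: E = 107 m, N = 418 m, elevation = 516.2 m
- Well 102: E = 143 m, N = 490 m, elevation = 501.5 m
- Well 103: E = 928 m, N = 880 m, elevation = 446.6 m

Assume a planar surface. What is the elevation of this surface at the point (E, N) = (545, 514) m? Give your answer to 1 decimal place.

512.9 m

Two edge vectors: Well 101→Well 102 = (36, 72, -14.7), Well 101→Well 103 = (821, 462, -69.6).
Normal n = (Well 101→Well 102) × (Well 101→Well 103) = (1780.2, -9563.1, -42480).
So ∂z/∂E = −n_x/n_z = 0.04191 and ∂z/∂N = −n_y/n_z = −0.22512.
Intercept c from Well 101: 516.2 − 4.48 + 94.10 = 605.82.
At (545, 514): z = 22.8 − 115.7 + 605.82 = 512.9 m.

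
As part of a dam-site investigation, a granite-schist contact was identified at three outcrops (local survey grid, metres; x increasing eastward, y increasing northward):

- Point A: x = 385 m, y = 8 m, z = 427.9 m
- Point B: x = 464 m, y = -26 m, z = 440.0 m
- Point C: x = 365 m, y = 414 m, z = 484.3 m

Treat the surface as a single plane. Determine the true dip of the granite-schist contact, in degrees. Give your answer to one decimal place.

14.8°

Two edge vectors: Point A→Point B = (79, -34, 12.1), Point A→Point C = (-20, 406, 56.4).
Normal n = (Point A→Point B) × (Point A→Point C) = (-6830.2, -4697.6, 31394).
So ∂z/∂x = −n_x/n_z = 0.21756 and ∂z/∂y = −n_y/n_z = 0.14963.
Gradient magnitude |∇z| = √(a² + b²) = √(0.04733 + 0.02239) = 0.26405.
True dip = arctan(0.26405) = 14.8°, dipping toward SW (azimuth ≈ 235°).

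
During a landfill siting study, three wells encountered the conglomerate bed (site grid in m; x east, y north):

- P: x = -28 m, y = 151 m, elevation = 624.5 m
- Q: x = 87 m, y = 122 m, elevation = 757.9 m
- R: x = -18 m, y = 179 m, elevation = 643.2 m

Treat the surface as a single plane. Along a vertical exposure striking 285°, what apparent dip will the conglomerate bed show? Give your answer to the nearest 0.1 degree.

48.2°

Let the plane be z = a·x + b·y + c.
Q−P: 115a − 29b = 133.4;  R−P: 10a + 28b = 18.7.
Solving gives a = 1.21866, b = 0.23262.
Unit vector along 285° is (sin 285°, cos 285°) = (-0.9659, 0.2588).
Slope in that direction = a·(-0.9659) + b·(0.2588) = −1.11693.
Apparent dip = arctan|1.11693| = 48.2° (true dip is 51.1°, so apparent ≤ true as expected).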